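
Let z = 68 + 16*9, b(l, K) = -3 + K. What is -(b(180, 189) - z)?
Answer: 26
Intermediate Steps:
z = 212 (z = 68 + 144 = 212)
-(b(180, 189) - z) = -((-3 + 189) - 1*212) = -(186 - 212) = -1*(-26) = 26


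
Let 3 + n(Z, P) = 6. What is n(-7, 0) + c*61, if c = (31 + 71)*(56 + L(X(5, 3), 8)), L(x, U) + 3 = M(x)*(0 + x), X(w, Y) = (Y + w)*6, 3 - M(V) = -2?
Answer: 1823049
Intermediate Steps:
n(Z, P) = 3 (n(Z, P) = -3 + 6 = 3)
M(V) = 5 (M(V) = 3 - 1*(-2) = 3 + 2 = 5)
X(w, Y) = 6*Y + 6*w
L(x, U) = -3 + 5*x (L(x, U) = -3 + 5*(0 + x) = -3 + 5*x)
c = 29886 (c = (31 + 71)*(56 + (-3 + 5*(6*3 + 6*5))) = 102*(56 + (-3 + 5*(18 + 30))) = 102*(56 + (-3 + 5*48)) = 102*(56 + (-3 + 240)) = 102*(56 + 237) = 102*293 = 29886)
n(-7, 0) + c*61 = 3 + 29886*61 = 3 + 1823046 = 1823049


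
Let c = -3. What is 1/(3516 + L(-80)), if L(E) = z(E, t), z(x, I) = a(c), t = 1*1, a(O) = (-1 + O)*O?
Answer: 1/3528 ≈ 0.00028345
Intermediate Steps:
a(O) = O*(-1 + O)
t = 1
z(x, I) = 12 (z(x, I) = -3*(-1 - 3) = -3*(-4) = 12)
L(E) = 12
1/(3516 + L(-80)) = 1/(3516 + 12) = 1/3528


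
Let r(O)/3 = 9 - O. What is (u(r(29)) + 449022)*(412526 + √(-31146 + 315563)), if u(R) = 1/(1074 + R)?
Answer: 93913257739267/507 + 455308309*√284417/1014 ≈ 1.8547e+11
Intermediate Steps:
r(O) = 27 - 3*O (r(O) = 3*(9 - O) = 27 - 3*O)
(u(r(29)) + 449022)*(412526 + √(-31146 + 315563)) = (1/(1074 + (27 - 3*29)) + 449022)*(412526 + √(-31146 + 315563)) = (1/(1074 + (27 - 87)) + 449022)*(412526 + √284417) = (1/(1074 - 60) + 449022)*(412526 + √284417) = (1/1014 + 449022)*(412526 + √284417) = 455308309*(412526 + √284417)/1014 = 93913257739267/507 + 455308309*√284417/1014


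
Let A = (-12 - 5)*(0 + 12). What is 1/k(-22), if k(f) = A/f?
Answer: 11/102 ≈ 0.10784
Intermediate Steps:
A = -204 (A = -17*12 = -204)
k(f) = -204/f
1/k(-22) = 1/(-204/(-22)) = 1/(-204*(-1/22)) = 1/(102/11) = 11/102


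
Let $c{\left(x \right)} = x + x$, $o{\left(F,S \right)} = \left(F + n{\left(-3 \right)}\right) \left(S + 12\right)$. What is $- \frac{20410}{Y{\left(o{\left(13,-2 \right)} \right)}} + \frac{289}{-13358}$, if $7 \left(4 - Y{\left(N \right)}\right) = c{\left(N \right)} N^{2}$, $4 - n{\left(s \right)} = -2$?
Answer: $- \frac{257004556}{22905583747} \approx -0.01122$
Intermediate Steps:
$n{\left(s \right)} = 6$ ($n{\left(s \right)} = 4 - -2 = 4 + 2 = 6$)
$o{\left(F,S \right)} = \left(6 + F\right) \left(12 + S\right)$ ($o{\left(F,S \right)} = \left(F + 6\right) \left(S + 12\right) = \left(6 + F\right) \left(12 + S\right)$)
$c{\left(x \right)} = 2 x$
$Y{\left(N \right)} = 4 - \frac{2 N^{3}}{7}$ ($Y{\left(N \right)} = 4 - \frac{2 N N^{2}}{7} = 4 - \frac{2 N^{3}}{7}$)
$- \frac{20410}{Y{\left(o{\left(13,-2 \right)} \right)}} + \frac{289}{-13358} = - \frac{20410}{4 - \frac{2 \left(72 + 6 \left(-2\right) + 12 \cdot 13 + 13 \left(-2\right)\right)^{3}}{7}} + \frac{289}{-13358} = - \frac{20410}{4 - \frac{2 \left(72 - 12 + 156 - 26\right)^{3}}{7}} + 289 \left(- \frac{1}{13358}\right) = - \frac{20410}{4 - \frac{2 \cdot 190^{3}}{7}} - \frac{289}{13358} = - \frac{20410}{4 - \frac{13718000}{7}} - \frac{289}{13358} = - \frac{20410}{- \frac{13717972}{7}} - \frac{289}{13358} = \left(-20410\right) \left(- \frac{7}{13717972}\right) - \frac{289}{13358} = \frac{71435}{6858986} - \frac{289}{13358} = - \frac{257004556}{22905583747}$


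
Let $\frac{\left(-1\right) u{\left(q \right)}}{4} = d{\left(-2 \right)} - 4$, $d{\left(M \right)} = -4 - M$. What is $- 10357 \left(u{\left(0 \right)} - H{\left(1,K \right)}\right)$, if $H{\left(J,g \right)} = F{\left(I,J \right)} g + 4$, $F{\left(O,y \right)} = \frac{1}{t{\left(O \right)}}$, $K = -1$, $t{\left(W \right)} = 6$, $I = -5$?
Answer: $- \frac{1253197}{6} \approx -2.0887 \cdot 10^{5}$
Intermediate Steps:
$u{\left(q \right)} = 24$ ($u{\left(q \right)} = - 4 \left(\left(-4 - -2\right) - 4\right) = - 4 \left(\left(-4 + 2\right) - 4\right) = - 4 \left(-2 - 4\right) = \left(-4\right) \left(-6\right) = 24$)
$F{\left(O,y \right)} = \frac{1}{6}$
$H{\left(J,g \right)} = 4 + \frac{g}{6}$ ($H{\left(J,g \right)} = \frac{g}{6} + 4 = 4 + \frac{g}{6}$)
$- 10357 \left(u{\left(0 \right)} - H{\left(1,K \right)}\right) = - 10357 \left(24 - \left(4 + \frac{1}{6} \left(-1\right)\right)\right) = - 10357 \left(24 - \left(4 - \frac{1}{6}\right)\right) = - 10357 \left(24 - \frac{23}{6}\right) = \left(-10357\right) \frac{121}{6} = - \frac{1253197}{6}$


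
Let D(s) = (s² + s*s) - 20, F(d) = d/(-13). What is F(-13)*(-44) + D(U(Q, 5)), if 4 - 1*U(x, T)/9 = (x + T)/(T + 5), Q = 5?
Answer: 1394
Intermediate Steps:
U(x, T) = 36 - 9*(T + x)/(5 + T) (U(x, T) = 36 - 9*(x + T)/(T + 5) = 36 - 9*(T + x)/(5 + T))
F(d) = -d/13 (F(d) = d*(-1/13) = -d/13)
D(s) = -20 + 2*s² (D(s) = (s² + s²) - 20 = 2*s² - 20 = -20 + 2*s²)
F(-13)*(-44) + D(U(Q, 5)) = -1/13*(-13)*(-44) + (-20 + 2*(9*(20 - 1*5 + 3*5)/(5 + 5))²) = 1*(-44) + (-20 + 2*(9*(20 - 5 + 15)/10)²) = -44 + (-20 + 2*(9*(⅒)*30)²) = -44 + (-20 + 2*27²) = -44 + (-20 + 2*729) = -44 + (-20 + 1458) = -44 + 1438 = 1394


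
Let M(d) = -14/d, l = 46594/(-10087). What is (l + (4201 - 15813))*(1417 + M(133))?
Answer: -166027245042/10087 ≈ -1.6460e+7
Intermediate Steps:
l = -46594/10087 (l = 46594*(-1/10087) = -46594/10087 ≈ -4.6192)
(l + (4201 - 15813))*(1417 + M(133)) = (-46594/10087 + (4201 - 15813))*(1417 - 14/133) = (-46594/10087 - 11612)*(1417 - 14*1/133) = -117176838*(1417 - 2/19)/10087 = -117176838/10087*26921/19 = -166027245042/10087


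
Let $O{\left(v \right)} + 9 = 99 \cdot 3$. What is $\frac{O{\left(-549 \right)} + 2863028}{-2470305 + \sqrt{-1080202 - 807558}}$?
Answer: $- \frac{1414652766276}{1220481736157} - \frac{11453264 i \sqrt{117985}}{6102408680785} \approx -1.1591 - 0.00064468 i$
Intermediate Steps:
$O{\left(v \right)} = 288$ ($O{\left(v \right)} = -9 + 99 \cdot 3 = -9 + 297 = 288$)
$\frac{O{\left(-549 \right)} + 2863028}{-2470305 + \sqrt{-1080202 - 807558}} = \frac{288 + 2863028}{-2470305 + \sqrt{-1080202 - 807558}} = \frac{2863316}{-2470305 + \sqrt{-1887760}} = \frac{2863316}{-2470305 + 4 i \sqrt{117985}}$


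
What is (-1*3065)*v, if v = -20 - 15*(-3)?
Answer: -76625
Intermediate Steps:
v = 25 (v = -20 + 45 = 25)
(-1*3065)*v = -1*3065*25 = -3065*25 = -76625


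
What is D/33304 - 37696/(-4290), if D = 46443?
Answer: 727334027/71437080 ≈ 10.181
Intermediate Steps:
D/33304 - 37696/(-4290) = 46443/33304 - 37696/(-4290) = 46443*(1/33304) - 37696*(-1/4290) = 46443/33304 + 18848/2145 = 727334027/71437080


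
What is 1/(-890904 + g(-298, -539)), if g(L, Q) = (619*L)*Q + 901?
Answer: 1/98535015 ≈ 1.0149e-8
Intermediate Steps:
g(L, Q) = 901 + 619*L*Q (g(L, Q) = 619*L*Q + 901 = 901 + 619*L*Q)
1/(-890904 + g(-298, -539)) = 1/(-890904 + (901 + 619*(-298)*(-539))) = 1/(-890904 + (901 + 99425018)) = 1/(-890904 + 99425919) = 1/98535015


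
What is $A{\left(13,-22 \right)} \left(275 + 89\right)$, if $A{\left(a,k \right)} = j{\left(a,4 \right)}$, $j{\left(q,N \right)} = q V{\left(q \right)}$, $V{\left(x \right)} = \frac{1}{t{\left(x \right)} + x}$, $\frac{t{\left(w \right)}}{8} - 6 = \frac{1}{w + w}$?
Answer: $\frac{61516}{797} \approx 77.184$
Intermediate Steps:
$t{\left(w \right)} = 48 + \frac{4}{w}$ ($t{\left(w \right)} = 48 + \frac{8}{w + w} = 48 + \frac{8}{2 w} = 48 + 8 \frac{1}{2 w} = 48 + \frac{4}{w}$)
$V{\left(x \right)} = \frac{1}{48 + x + \frac{4}{x}}$ ($V{\left(x \right)} = \frac{1}{\left(48 + \frac{4}{x}\right) + x} = \frac{1}{48 + x + \frac{4}{x}}$)
$j{\left(q,N \right)} = \frac{q^{2}}{4 + q^{2} + 48 q}$ ($j{\left(q,N \right)} = q \frac{q}{4 + q^{2} + 48 q} = \frac{q^{2}}{4 + q^{2} + 48 q}$)
$A{\left(a,k \right)} = \frac{a^{2}}{4 + a^{2} + 48 a}$
$A{\left(13,-22 \right)} \left(275 + 89\right) = \frac{13^{2}}{4 + 13^{2} + 48 \cdot 13} \left(275 + 89\right) = \frac{169}{4 + 169 + 624} \cdot 364 = \frac{169}{797} \cdot 364 = \frac{61516}{797}$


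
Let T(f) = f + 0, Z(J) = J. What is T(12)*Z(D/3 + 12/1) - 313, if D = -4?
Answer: -185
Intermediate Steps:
T(f) = f
T(12)*Z(D/3 + 12/1) - 313 = 12*(-4/3 + 12/1) - 313 = 12*(-4*1/3 + 12*1) - 313 = 12*(-4/3 + 12) - 313 = 12*(32/3) - 313 = 128 - 313 = -185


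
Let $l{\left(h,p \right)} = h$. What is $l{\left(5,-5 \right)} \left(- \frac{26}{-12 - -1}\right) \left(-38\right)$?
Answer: $- \frac{4940}{11} \approx -449.09$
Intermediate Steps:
$l{\left(5,-5 \right)} \left(- \frac{26}{-12 - -1}\right) \left(-38\right) = 5 \left(- \frac{26}{-12 - -1}\right) \left(-38\right) = 5 \left(- \frac{26}{-12 + 1}\right) \left(-38\right) = 5 \left(- \frac{26}{-11}\right) \left(-38\right) = 5 \left(\left(-26\right) \left(- \frac{1}{11}\right)\right) \left(-38\right) = 5 \cdot \frac{26}{11} \left(-38\right) = \frac{130}{11} \left(-38\right) = - \frac{4940}{11}$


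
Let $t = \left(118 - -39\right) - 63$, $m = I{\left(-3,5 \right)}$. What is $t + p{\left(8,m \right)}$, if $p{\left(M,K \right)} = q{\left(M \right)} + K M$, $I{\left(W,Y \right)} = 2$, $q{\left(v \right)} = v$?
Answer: $118$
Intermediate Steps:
$m = 2$
$p{\left(M,K \right)} = M + K M$
$t = 94$ ($t = \left(118 + 39\right) - 63 = 157 - 63 = 94$)
$t + p{\left(8,m \right)} = 94 + 8 \left(1 + 2\right) = 94 + 8 \cdot 3 = 94 + 24 = 118$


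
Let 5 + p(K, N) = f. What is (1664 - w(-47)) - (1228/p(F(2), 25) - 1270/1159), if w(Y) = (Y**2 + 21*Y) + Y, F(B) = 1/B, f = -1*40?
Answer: 26984197/52155 ≈ 517.38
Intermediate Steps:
f = -40
p(K, N) = -45 (p(K, N) = -5 - 40 = -45)
w(Y) = Y**2 + 22*Y
(1664 - w(-47)) - (1228/p(F(2), 25) - 1270/1159) = (1664 - (-47)*(22 - 47)) - (1228/(-45) - 1270/1159) = (1664 - (-47)*(-25)) - (1228*(-1/45) - 1270*1/1159) = (1664 - 1*1175) - (-1228/45 - 1270/1159) = (1664 - 1175) - 1*(-1480402/52155) = 489 + 1480402/52155 = 26984197/52155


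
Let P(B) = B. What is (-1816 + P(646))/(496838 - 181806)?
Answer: -585/157516 ≈ -0.0037139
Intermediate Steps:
(-1816 + P(646))/(496838 - 181806) = (-1816 + 646)/(496838 - 181806) = -1170/315032 = -1170*1/315032 = -585/157516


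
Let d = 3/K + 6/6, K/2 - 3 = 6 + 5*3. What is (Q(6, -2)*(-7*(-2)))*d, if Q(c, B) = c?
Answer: 357/4 ≈ 89.250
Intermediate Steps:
K = 48 (K = 6 + 2*(6 + 5*3) = 6 + 2*(6 + 15) = 6 + 2*21 = 6 + 42 = 48)
d = 17/16 (d = 3/48 + 6/6 = 3*(1/48) + 6*(⅙) = 1/16 + 1 = 17/16 ≈ 1.0625)
(Q(6, -2)*(-7*(-2)))*d = (6*(-7*(-2)))*(17/16) = (6*14)*(17/16) = 84*(17/16) = 357/4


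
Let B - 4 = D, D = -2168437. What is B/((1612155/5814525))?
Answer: -840560525955/107477 ≈ -7.8208e+6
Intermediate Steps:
B = -2168433 (B = 4 - 2168437 = -2168433)
B/((1612155/5814525)) = -2168433/(1612155/5814525) = -2168433/(1612155*(1/5814525)) = -2168433/107477/387635 = -2168433*387635/107477 = -840560525955/107477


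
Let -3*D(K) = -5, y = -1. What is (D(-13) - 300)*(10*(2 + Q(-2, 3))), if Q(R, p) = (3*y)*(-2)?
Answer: -71600/3 ≈ -23867.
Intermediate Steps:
D(K) = 5/3 (D(K) = -1/3*(-5) = 5/3)
Q(R, p) = 6 (Q(R, p) = (3*(-1))*(-2) = -3*(-2) = 6)
(D(-13) - 300)*(10*(2 + Q(-2, 3))) = (5/3 - 300)*(10*(2 + 6)) = -8950*8/3 = -895/3*80 = -71600/3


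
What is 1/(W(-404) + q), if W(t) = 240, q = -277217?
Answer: -1/276977 ≈ -3.6104e-6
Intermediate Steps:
1/(W(-404) + q) = 1/(240 - 277217) = 1/(-276977) = -1/276977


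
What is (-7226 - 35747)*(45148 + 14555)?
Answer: -2565617019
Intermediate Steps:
(-7226 - 35747)*(45148 + 14555) = -42973*59703 = -2565617019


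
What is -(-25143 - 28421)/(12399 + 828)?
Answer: 53564/13227 ≈ 4.0496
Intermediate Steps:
-(-25143 - 28421)/(12399 + 828) = -(-53564)/13227 = -1*(-53564/13227) = 53564/13227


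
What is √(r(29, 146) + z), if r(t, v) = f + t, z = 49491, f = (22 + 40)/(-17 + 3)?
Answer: √2426263/7 ≈ 222.52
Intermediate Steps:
f = -31/7 (f = 62/(-14) = 62*(-1/14) = -31/7 ≈ -4.4286)
r(t, v) = -31/7 + t
√(r(29, 146) + z) = √((-31/7 + 29) + 49491) = √(172/7 + 49491) = √(346609/7) = √2426263/7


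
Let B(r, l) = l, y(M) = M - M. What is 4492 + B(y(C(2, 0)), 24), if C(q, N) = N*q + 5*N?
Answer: 4516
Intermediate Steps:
C(q, N) = 5*N + N*q
y(M) = 0
4492 + B(y(C(2, 0)), 24) = 4492 + 24 = 4516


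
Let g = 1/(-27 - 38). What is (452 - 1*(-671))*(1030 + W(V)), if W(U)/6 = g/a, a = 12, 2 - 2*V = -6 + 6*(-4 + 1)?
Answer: 150368577/130 ≈ 1.1567e+6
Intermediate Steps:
V = 13 (V = 1 - (-6 + 6*(-4 + 1))/2 = 1 - (-6 + 6*(-3))/2 = 1 - (-6 - 18)/2 = 1 - ½*(-24) = 1 + 12 = 13)
g = -1/65 (g = 1/(-65) = -1/65 ≈ -0.015385)
W(U) = -1/130 (W(U) = 6*(-1/65/12) = 6*(-1/65*1/12) = 6*(-1/780) = -1/130)
(452 - 1*(-671))*(1030 + W(V)) = (452 - 1*(-671))*(1030 - 1/130) = (452 + 671)*(133899/130) = 1123*(133899/130) = 150368577/130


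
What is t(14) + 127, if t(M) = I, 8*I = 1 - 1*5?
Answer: 253/2 ≈ 126.50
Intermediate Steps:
I = -½ (I = (1 - 1*5)/8 = (1 - 5)/8 = (⅛)*(-4) = -½ ≈ -0.50000)
t(M) = -½
t(14) + 127 = -½ + 127 = 253/2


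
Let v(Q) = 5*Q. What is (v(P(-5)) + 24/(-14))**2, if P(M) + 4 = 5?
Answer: 529/49 ≈ 10.796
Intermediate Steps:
P(M) = 1 (P(M) = -4 + 5 = 1)
(v(P(-5)) + 24/(-14))**2 = (5*1 + 24/(-14))**2 = (5 + 24*(-1/14))**2 = (5 - 12/7)**2 = (23/7)**2 = 529/49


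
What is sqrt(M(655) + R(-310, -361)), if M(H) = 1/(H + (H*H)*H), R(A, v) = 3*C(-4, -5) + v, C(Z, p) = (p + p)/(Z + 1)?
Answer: I*sqrt(27717684112376023870)/281012030 ≈ 18.735*I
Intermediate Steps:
C(Z, p) = 2*p/(1 + Z) (C(Z, p) = (2*p)/(1 + Z) = 2*p/(1 + Z))
R(A, v) = 10 + v (R(A, v) = 3*(2*(-5)/(1 - 4)) + v = 3*(2*(-5)/(-3)) + v = 3*(2*(-5)*(-1/3)) + v = 3*(10/3) + v = 10 + v)
M(H) = 1/(H + H**3) (M(H) = 1/(H + H**2*H) = 1/(H + H**3))
sqrt(M(655) + R(-310, -361)) = sqrt(1/(655 + 655**3) + (10 - 361)) = sqrt(1/(655 + 281011375) - 351) = sqrt(1/281012030 - 351) = sqrt(-98635222529/281012030) = I*sqrt(27717684112376023870)/281012030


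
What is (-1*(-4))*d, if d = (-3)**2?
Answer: 36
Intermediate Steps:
d = 9
(-1*(-4))*d = -1*(-4)*9 = 4*9 = 36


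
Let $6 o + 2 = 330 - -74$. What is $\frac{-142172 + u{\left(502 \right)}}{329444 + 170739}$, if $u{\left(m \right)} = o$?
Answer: $- \frac{142105}{500183} \approx -0.28411$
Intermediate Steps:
$o = 67$ ($o = - \frac{1}{3} + \frac{330 - -74}{6} = - \frac{1}{3} + \frac{330 + 74}{6} = - \frac{1}{3} + \frac{1}{6} \cdot 404 = - \frac{1}{3} + \frac{202}{3} = 67$)
$u{\left(m \right)} = 67$
$\frac{-142172 + u{\left(502 \right)}}{329444 + 170739} = \frac{-142172 + 67}{329444 + 170739} = - \frac{142105}{500183}$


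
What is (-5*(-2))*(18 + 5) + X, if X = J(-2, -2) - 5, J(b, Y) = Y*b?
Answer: 229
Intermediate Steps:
X = -1 (X = -2*(-2) - 5 = 4 - 5 = -1)
(-5*(-2))*(18 + 5) + X = (-5*(-2))*(18 + 5) - 1 = 10*23 - 1 = 230 - 1 = 229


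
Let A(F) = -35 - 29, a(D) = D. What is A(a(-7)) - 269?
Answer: -333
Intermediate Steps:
A(F) = -64
A(a(-7)) - 269 = -64 - 269 = -333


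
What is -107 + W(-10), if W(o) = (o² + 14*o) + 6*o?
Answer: -207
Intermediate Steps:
W(o) = o² + 20*o
-107 + W(-10) = -107 - 10*(20 - 10) = -107 - 10*10 = -107 - 100 = -207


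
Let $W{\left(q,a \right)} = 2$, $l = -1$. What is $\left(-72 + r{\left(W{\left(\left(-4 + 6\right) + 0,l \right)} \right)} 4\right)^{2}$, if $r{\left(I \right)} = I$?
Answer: $4096$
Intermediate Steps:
$\left(-72 + r{\left(W{\left(\left(-4 + 6\right) + 0,l \right)} \right)} 4\right)^{2} = \left(-72 + 2 \cdot 4\right)^{2} = \left(-72 + 8\right)^{2} = \left(-64\right)^{2} = 4096$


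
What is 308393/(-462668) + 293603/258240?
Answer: 14050326121/29869846080 ≈ 0.47039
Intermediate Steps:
308393/(-462668) + 293603/258240 = 308393*(-1/462668) + 293603*(1/258240) = -308393/462668 + 293603/258240 = 14050326121/29869846080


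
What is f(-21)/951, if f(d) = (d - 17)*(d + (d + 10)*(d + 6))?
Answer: -1824/317 ≈ -5.7539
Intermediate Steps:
f(d) = (-17 + d)*(d + (6 + d)*(10 + d)) (f(d) = (-17 + d)*(d + (10 + d)*(6 + d)) = (-17 + d)*(d + (6 + d)*(10 + d)))
f(-21)/951 = (-1020 + (-21)³ - 229*(-21))/951 = (-1020 - 9261 + 4809)*(1/951) = -5472*1/951 = -1824/317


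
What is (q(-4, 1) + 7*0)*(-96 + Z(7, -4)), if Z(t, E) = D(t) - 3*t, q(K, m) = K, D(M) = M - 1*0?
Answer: 440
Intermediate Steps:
D(M) = M (D(M) = M + 0 = M)
Z(t, E) = -2*t (Z(t, E) = t - 3*t = -2*t)
(q(-4, 1) + 7*0)*(-96 + Z(7, -4)) = (-4 + 7*0)*(-96 - 2*7) = (-4 + 0)*(-96 - 14) = -4*(-110) = 440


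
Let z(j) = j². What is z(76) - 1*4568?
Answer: 1208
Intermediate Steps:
z(76) - 1*4568 = 76² - 1*4568 = 5776 - 4568 = 1208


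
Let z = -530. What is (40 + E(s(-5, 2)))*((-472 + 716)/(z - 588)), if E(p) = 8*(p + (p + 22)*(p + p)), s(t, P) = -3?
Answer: 109312/559 ≈ 195.55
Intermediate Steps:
E(p) = 8*p + 16*p*(22 + p) (E(p) = 8*(p + (22 + p)*(2*p)) = 8*(p + 2*p*(22 + p)) = 8*p + 16*p*(22 + p))
(40 + E(s(-5, 2)))*((-472 + 716)/(z - 588)) = (40 + 8*(-3)*(45 + 2*(-3)))*((-472 + 716)/(-530 - 588)) = (40 + 8*(-3)*(45 - 6))*(244/(-1118)) = (40 + 8*(-3)*39)*(244*(-1/1118)) = (40 - 936)*(-122/559) = -896*(-122/559) = 109312/559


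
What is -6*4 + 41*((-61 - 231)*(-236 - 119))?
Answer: 4250036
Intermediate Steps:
-6*4 + 41*((-61 - 231)*(-236 - 119)) = -24 + 41*(-292*(-355)) = -24 + 41*103660 = -24 + 4250060 = 4250036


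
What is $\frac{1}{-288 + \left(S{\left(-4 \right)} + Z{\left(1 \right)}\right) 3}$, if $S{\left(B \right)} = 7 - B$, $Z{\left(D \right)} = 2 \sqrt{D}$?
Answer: $- \frac{1}{249} \approx -0.0040161$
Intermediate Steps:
$\frac{1}{-288 + \left(S{\left(-4 \right)} + Z{\left(1 \right)}\right) 3} = \frac{1}{-288 + \left(\left(7 - -4\right) + 2 \sqrt{1}\right) 3} = \frac{1}{-288 + \left(\left(7 + 4\right) + 2 \cdot 1\right) 3} = \frac{1}{-288 + \left(11 + 2\right) 3} = \frac{1}{-288 + 13 \cdot 3} = \frac{1}{-288 + 39} = \frac{1}{-249} = - \frac{1}{249}$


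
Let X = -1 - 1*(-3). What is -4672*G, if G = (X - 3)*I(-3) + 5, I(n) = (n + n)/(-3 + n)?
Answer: -18688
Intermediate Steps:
X = 2 (X = -1 + 3 = 2)
I(n) = 2*n/(-3 + n) (I(n) = (2*n)/(-3 + n) = 2*n/(-3 + n))
G = 4 (G = (2 - 3)*(2*(-3)/(-3 - 3)) + 5 = -2*(-3)/(-6) + 5 = -2*(-3)*(-1)/6 + 5 = -1*1 + 5 = -1 + 5 = 4)
-4672*G = -4672*4 = -18688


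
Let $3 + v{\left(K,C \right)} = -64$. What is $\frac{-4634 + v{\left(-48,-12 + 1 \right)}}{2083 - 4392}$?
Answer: $\frac{4701}{2309} \approx 2.0359$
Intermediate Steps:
$v{\left(K,C \right)} = -67$ ($v{\left(K,C \right)} = -3 - 64 = -67$)
$\frac{-4634 + v{\left(-48,-12 + 1 \right)}}{2083 - 4392} = \frac{-4634 - 67}{2083 - 4392} = - \frac{4701}{-2309} = \left(-4701\right) \left(- \frac{1}{2309}\right) = \frac{4701}{2309}$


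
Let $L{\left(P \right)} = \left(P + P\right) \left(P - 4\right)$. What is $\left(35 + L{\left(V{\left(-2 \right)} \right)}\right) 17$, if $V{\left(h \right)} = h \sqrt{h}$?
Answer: $323 + 272 i \sqrt{2} \approx 323.0 + 384.67 i$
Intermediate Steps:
$V{\left(h \right)} = h^{\frac{3}{2}}$
$L{\left(P \right)} = 2 P \left(-4 + P\right)$
$\left(35 + L{\left(V{\left(-2 \right)} \right)}\right) 17 = \left(35 + 2 \left(-2\right)^{\frac{3}{2}} \left(-4 + \left(-2\right)^{\frac{3}{2}}\right)\right) 17 = \left(35 + 2 \left(- 2 i \sqrt{2}\right) \left(-4 - 2 i \sqrt{2}\right)\right) 17 = \left(35 - 4 i \sqrt{2} \left(-4 - 2 i \sqrt{2}\right)\right) 17 = 595 - 68 i \sqrt{2} \left(-4 - 2 i \sqrt{2}\right)$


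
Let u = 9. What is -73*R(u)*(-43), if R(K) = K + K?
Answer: 56502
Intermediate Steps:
R(K) = 2*K
-73*R(u)*(-43) = -146*9*(-43) = -73*18*(-43) = -1314*(-43) = 56502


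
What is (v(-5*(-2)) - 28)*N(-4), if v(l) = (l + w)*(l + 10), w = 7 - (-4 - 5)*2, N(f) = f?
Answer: -2688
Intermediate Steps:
w = 25 (w = 7 - (-9)*2 = 7 - 1*(-18) = 7 + 18 = 25)
v(l) = (10 + l)*(25 + l) (v(l) = (l + 25)*(l + 10) = (25 + l)*(10 + l) = (10 + l)*(25 + l))
(v(-5*(-2)) - 28)*N(-4) = ((250 + (-5*(-2))² + 35*(-5*(-2))) - 28)*(-4) = ((250 + 10² + 35*10) - 28)*(-4) = ((250 + 100 + 350) - 28)*(-4) = (700 - 28)*(-4) = 672*(-4) = -2688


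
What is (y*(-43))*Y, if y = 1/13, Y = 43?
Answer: -1849/13 ≈ -142.23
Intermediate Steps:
y = 1/13 ≈ 0.076923
(y*(-43))*Y = ((1/13)*(-43))*43 = -43/13*43 = -1849/13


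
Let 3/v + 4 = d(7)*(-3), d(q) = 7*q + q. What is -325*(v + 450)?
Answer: -25154025/172 ≈ -1.4624e+5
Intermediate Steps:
d(q) = 8*q
v = -3/172 (v = 3/(-4 + (8*7)*(-3)) = 3/(-4 + 56*(-3)) = 3/(-4 - 168) = 3/(-172) = 3*(-1/172) = -3/172 ≈ -0.017442)
-325*(v + 450) = -325*(-3/172 + 450) = -325*77397/172 = -25154025/172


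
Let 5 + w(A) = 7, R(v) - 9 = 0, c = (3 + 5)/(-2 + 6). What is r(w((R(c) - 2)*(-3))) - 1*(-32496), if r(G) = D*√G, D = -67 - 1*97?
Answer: 32496 - 164*√2 ≈ 32264.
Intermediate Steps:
c = 2 (c = 8/4 = 8*(¼) = 2)
R(v) = 9 (R(v) = 9 + 0 = 9)
D = -164 (D = -67 - 97 = -164)
w(A) = 2 (w(A) = -5 + 7 = 2)
r(G) = -164*√G
r(w((R(c) - 2)*(-3))) - 1*(-32496) = -164*√2 - 1*(-32496) = -164*√2 + 32496 = 32496 - 164*√2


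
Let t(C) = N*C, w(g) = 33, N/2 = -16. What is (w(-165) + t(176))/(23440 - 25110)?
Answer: 5599/1670 ≈ 3.3527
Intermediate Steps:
N = -32 (N = 2*(-16) = -32)
t(C) = -32*C
(w(-165) + t(176))/(23440 - 25110) = (33 - 32*176)/(23440 - 25110) = (33 - 5632)/(-1670) = -5599*(-1/1670) = 5599/1670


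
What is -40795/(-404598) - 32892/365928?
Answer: 33749903/3084452853 ≈ 0.010942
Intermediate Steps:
-40795/(-404598) - 32892/365928 = -40795*(-1/404598) - 32892*1/365928 = 40795/404598 - 2741/30494 = 33749903/3084452853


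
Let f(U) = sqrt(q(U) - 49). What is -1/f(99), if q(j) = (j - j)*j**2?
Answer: I/7 ≈ 0.14286*I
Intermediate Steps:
q(j) = 0 (q(j) = 0*j**2 = 0)
f(U) = 7*I (f(U) = sqrt(0 - 49) = sqrt(-49) = 7*I)
-1/f(99) = -1/(7*I) = -(-1)*I/7 = I/7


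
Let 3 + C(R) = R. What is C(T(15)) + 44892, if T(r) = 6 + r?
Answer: 44910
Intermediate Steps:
C(R) = -3 + R
C(T(15)) + 44892 = (-3 + (6 + 15)) + 44892 = (-3 + 21) + 44892 = 18 + 44892 = 44910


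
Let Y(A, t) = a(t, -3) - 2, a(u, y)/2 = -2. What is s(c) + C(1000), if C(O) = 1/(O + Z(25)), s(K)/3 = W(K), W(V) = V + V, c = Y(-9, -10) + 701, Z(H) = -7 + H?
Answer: 4245061/1018 ≈ 4170.0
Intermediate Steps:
a(u, y) = -4 (a(u, y) = 2*(-2) = -4)
Y(A, t) = -6 (Y(A, t) = -4 - 2 = -6)
c = 695 (c = -6 + 701 = 695)
W(V) = 2*V
s(K) = 6*K (s(K) = 3*(2*K) = 6*K)
C(O) = 1/(18 + O) (C(O) = 1/(O + (-7 + 25)) = 1/(O + 18) = 1/(18 + O))
s(c) + C(1000) = 6*695 + 1/(18 + 1000) = 4170 + 1/1018 = 4245061/1018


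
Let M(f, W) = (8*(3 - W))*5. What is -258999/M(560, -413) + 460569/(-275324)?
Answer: -1518702093/88103680 ≈ -17.238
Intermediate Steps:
M(f, W) = 120 - 40*W (M(f, W) = (24 - 8*W)*5 = 120 - 40*W)
-258999/M(560, -413) + 460569/(-275324) = -258999/(120 - 40*(-413)) + 460569/(-275324) = -258999/(120 + 16520) + 460569*(-1/275324) = -258999/16640 - 460569/275324 = -258999*1/16640 - 460569/275324 = -19923/1280 - 460569/275324 = -1518702093/88103680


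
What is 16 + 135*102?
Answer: 13786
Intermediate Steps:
16 + 135*102 = 16 + 13770 = 13786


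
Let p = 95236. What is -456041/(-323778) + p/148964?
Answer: 24692253283/12057816498 ≈ 2.0478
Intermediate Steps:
-456041/(-323778) + p/148964 = -456041/(-323778) + 95236/148964 = -456041*(-1/323778) + 95236*(1/148964) = 456041/323778 + 23809/37241 = 24692253283/12057816498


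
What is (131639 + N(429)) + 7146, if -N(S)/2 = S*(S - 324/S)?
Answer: -228649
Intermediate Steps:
N(S) = -2*S*(S - 324/S)
(131639 + N(429)) + 7146 = (131639 + (648 - 2*429**2)) + 7146 = (131639 + (648 - 2*184041)) + 7146 = (131639 + (648 - 368082)) + 7146 = (131639 - 367434) + 7146 = -235795 + 7146 = -228649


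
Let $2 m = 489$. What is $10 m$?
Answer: $2445$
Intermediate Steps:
$m = \frac{489}{2}$ ($m = \frac{1}{2} \cdot 489 = \frac{489}{2} \approx 244.5$)
$10 m = 10 \cdot \frac{489}{2} = 2445$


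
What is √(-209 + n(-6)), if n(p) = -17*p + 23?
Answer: 2*I*√21 ≈ 9.1651*I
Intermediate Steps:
n(p) = 23 - 17*p
√(-209 + n(-6)) = √(-209 + (23 - 17*(-6))) = √(-209 + (23 + 102)) = √(-209 + 125) = √(-84) = 2*I*√21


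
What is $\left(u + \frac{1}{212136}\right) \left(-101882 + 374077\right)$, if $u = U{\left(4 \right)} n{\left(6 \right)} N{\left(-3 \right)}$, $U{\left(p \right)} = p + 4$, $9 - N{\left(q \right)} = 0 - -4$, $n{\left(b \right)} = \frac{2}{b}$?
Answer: $\frac{256632795265}{70712} \approx 3.6293 \cdot 10^{6}$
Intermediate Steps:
$N{\left(q \right)} = 5$ ($N{\left(q \right)} = 9 - \left(0 - -4\right) = 9 - \left(0 + 4\right) = 9 - 4 = 5$)
$U{\left(p \right)} = 4 + p$
$u = \frac{40}{3}$ ($u = \left(4 + 4\right) \frac{2}{6} \cdot 5 = 8 \cdot 2 \cdot \frac{1}{6} \cdot 5 = 8 \cdot \frac{1}{3} \cdot 5 = \frac{8}{3} \cdot 5 = \frac{40}{3} \approx 13.333$)
$\left(u + \frac{1}{212136}\right) \left(-101882 + 374077\right) = \left(\frac{40}{3} + \frac{1}{212136}\right) \left(-101882 + 374077\right) = \left(\frac{40}{3} + \frac{1}{212136}\right) 272195 = \frac{942827}{70712} \cdot 272195 = \frac{256632795265}{70712}$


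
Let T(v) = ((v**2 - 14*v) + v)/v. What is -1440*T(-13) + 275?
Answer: 37715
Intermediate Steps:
T(v) = (v**2 - 13*v)/v
-1440*T(-13) + 275 = -1440*(-13 - 13) + 275 = -1440*(-26) + 275 = 37440 + 275 = 37715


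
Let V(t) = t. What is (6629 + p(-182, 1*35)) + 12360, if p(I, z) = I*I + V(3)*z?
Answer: 52218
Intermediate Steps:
p(I, z) = I² + 3*z (p(I, z) = I*I + 3*z = I² + 3*z)
(6629 + p(-182, 1*35)) + 12360 = (6629 + ((-182)² + 3*(1*35))) + 12360 = (6629 + (33124 + 3*35)) + 12360 = (6629 + (33124 + 105)) + 12360 = (6629 + 33229) + 12360 = 39858 + 12360 = 52218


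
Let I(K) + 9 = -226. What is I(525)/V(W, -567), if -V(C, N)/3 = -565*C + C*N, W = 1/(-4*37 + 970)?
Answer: -32195/566 ≈ -56.882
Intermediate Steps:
W = 1/822 (W = 1/(-148 + 970) = 1/822 ≈ 0.0012165)
I(K) = -235 (I(K) = -9 - 226 = -235)
V(C, N) = 1695*C - 3*C*N (V(C, N) = -3*(-565*C + C*N) = 1695*C - 3*C*N)
I(525)/V(W, -567) = -235*274/(565 - 1*(-567)) = -235*274/(565 + 567) = -235/(3*(1/822)*1132) = -235/566/137 = -235*137/566 = -32195/566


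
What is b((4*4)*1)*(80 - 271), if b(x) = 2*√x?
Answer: -1528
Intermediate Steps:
b((4*4)*1)*(80 - 271) = (2*√((4*4)*1))*(80 - 271) = (2*√(16*1))*(-191) = (2*√16)*(-191) = (2*4)*(-191) = 8*(-191) = -1528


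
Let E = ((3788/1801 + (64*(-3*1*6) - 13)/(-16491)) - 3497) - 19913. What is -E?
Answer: 695219246237/29700291 ≈ 23408.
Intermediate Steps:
E = -695219246237/29700291 (E = ((3788*(1/1801) + (64*(-3*6) - 13)*(-1/16491)) - 3497) - 19913 = ((3788/1801 + (64*(-18) - 13)*(-1/16491)) - 3497) - 19913 = ((3788/1801 + (-1152 - 13)*(-1/16491)) - 3497) - 19913 = ((3788/1801 - 1165*(-1/16491)) - 3497) - 19913 = ((3788/1801 + 1165/16491) - 3497) - 19913 = (64566073/29700291 - 3497) - 19913 = -103797351554/29700291 - 19913 = -695219246237/29700291 ≈ -23408.)
-E = -1*(-695219246237/29700291) = 695219246237/29700291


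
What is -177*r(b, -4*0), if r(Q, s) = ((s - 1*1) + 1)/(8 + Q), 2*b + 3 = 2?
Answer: 0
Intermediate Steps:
b = -½ (b = -3/2 + (½)*2 = -3/2 + 1 = -½ ≈ -0.50000)
r(Q, s) = s/(8 + Q) (r(Q, s) = ((s - 1) + 1)/(8 + Q) = ((-1 + s) + 1)/(8 + Q) = s/(8 + Q))
-177*r(b, -4*0) = -177*(-4*0)/(8 - ½) = -0/15/2 = -0*2/15 = -177*0 = 0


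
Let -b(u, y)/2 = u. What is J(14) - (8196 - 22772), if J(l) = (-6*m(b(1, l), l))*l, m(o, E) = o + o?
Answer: 14912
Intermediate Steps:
b(u, y) = -2*u
m(o, E) = 2*o
J(l) = 24*l (J(l) = (-12*(-2*1))*l = (-12*(-2))*l = (-6*(-4))*l = 24*l)
J(14) - (8196 - 22772) = 24*14 - (8196 - 22772) = 336 - 1*(-14576) = 336 + 14576 = 14912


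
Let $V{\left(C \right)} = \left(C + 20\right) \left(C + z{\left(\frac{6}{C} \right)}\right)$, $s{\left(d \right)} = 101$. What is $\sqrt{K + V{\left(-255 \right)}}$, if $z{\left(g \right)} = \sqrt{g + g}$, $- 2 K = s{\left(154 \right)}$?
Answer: $\frac{\sqrt{69214922 - 6392 i \sqrt{85}}}{34} \approx 244.69 - 0.10417 i$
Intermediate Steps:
$K = - \frac{101}{2}$ ($K = \left(- \frac{1}{2}\right) 101 = - \frac{101}{2} \approx -50.5$)
$z{\left(g \right)} = \sqrt{2} \sqrt{g}$ ($z{\left(g \right)} = \sqrt{2 g} = \sqrt{2} \sqrt{g}$)
$V{\left(C \right)} = \left(20 + C\right) \left(C + 2 \sqrt{3} \sqrt{\frac{1}{C}}\right)$ ($V{\left(C \right)} = \left(C + 20\right) \left(C + \sqrt{2} \sqrt{\frac{6}{C}}\right) = \left(20 + C\right) \left(C + \sqrt{2} \sqrt{6} \sqrt{\frac{1}{C}}\right) = \left(20 + C\right) \left(C + 2 \sqrt{3} \sqrt{\frac{1}{C}}\right)$)
$\sqrt{K + V{\left(-255 \right)}} = \sqrt{- \frac{101}{2} + \left(\left(-255\right)^{2} + 20 \left(-255\right) + 40 \sqrt{3} \sqrt{\frac{1}{-255}} + 2 \left(-255\right) \sqrt{3} \sqrt{\frac{1}{-255}}\right)} = \sqrt{- \frac{101}{2} + \left(65025 - 5100 + 40 \sqrt{3} \sqrt{- \frac{1}{255}} + 2 \left(-255\right) \sqrt{3} \sqrt{- \frac{1}{255}}\right)} = \sqrt{- \frac{101}{2} + \left(65025 - 5100 + 40 \sqrt{3} \frac{i \sqrt{255}}{255} + 2 \left(-255\right) \sqrt{3} \frac{i \sqrt{255}}{255}\right)} = \sqrt{- \frac{101}{2} + \left(65025 - 5100 + \frac{8 i \sqrt{85}}{17} - 6 i \sqrt{85}\right)} = \sqrt{- \frac{101}{2} + \left(59925 - \frac{94 i \sqrt{85}}{17}\right)} = \sqrt{\frac{119749}{2} - \frac{94 i \sqrt{85}}{17}}$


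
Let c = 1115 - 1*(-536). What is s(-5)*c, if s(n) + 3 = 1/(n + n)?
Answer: -51181/10 ≈ -5118.1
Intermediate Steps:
c = 1651 (c = 1115 + 536 = 1651)
s(n) = -3 + 1/(2*n) (s(n) = -3 + 1/(n + n) = -3 + 1/(2*n))
s(-5)*c = (-3 + (½)/(-5))*1651 = (-3 + (½)*(-⅕))*1651 = (-3 - ⅒)*1651 = -31/10*1651 = -51181/10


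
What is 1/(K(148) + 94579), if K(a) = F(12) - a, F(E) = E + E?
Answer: 1/94455 ≈ 1.0587e-5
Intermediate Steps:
F(E) = 2*E
K(a) = 24 - a (K(a) = 2*12 - a = 24 - a)
1/(K(148) + 94579) = 1/((24 - 1*148) + 94579) = 1/((24 - 148) + 94579) = 1/(-124 + 94579) = 1/94455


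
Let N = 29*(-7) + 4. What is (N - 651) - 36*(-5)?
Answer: -670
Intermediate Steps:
N = -199 (N = -203 + 4 = -199)
(N - 651) - 36*(-5) = (-199 - 651) - 36*(-5) = -850 + 180 = -670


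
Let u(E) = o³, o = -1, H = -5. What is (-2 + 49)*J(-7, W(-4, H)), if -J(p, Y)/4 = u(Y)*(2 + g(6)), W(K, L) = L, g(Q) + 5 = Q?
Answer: 564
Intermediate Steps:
g(Q) = -5 + Q
u(E) = -1 (u(E) = (-1)³ = -1)
J(p, Y) = 12 (J(p, Y) = -(-4)*(2 + (-5 + 6)) = -(-4)*(2 + 1) = -(-4)*3 = -4*(-3) = 12)
(-2 + 49)*J(-7, W(-4, H)) = (-2 + 49)*12 = 47*12 = 564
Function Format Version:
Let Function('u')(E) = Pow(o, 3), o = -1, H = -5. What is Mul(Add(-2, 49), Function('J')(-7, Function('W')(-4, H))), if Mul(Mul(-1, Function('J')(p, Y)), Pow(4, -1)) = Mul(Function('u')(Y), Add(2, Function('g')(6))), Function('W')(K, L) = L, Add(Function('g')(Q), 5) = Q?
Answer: 564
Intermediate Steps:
Function('g')(Q) = Add(-5, Q)
Function('u')(E) = -1 (Function('u')(E) = Pow(-1, 3) = -1)
Function('J')(p, Y) = 12 (Function('J')(p, Y) = Mul(-4, Mul(-1, Add(2, Add(-5, 6)))) = Mul(-4, Mul(-1, Add(2, 1))) = Mul(-4, Mul(-1, 3)) = Mul(-4, -3) = 12)
Mul(Add(-2, 49), Function('J')(-7, Function('W')(-4, H))) = Mul(Add(-2, 49), 12) = Mul(47, 12) = 564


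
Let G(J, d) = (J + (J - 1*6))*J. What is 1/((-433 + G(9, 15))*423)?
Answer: -1/137475 ≈ -7.2741e-6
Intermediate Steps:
G(J, d) = J*(-6 + 2*J) (G(J, d) = (J + (J - 6))*J = (J + (-6 + J))*J = (-6 + 2*J)*J = J*(-6 + 2*J))
1/((-433 + G(9, 15))*423) = 1/((-433 + 2*9*(-3 + 9))*423) = 1/((-433 + 2*9*6)*423) = 1/((-433 + 108)*423) = 1/(-325*423) = 1/(-137475) = -1/137475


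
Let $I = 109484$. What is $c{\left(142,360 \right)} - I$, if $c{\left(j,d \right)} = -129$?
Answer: $-109613$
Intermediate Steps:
$c{\left(142,360 \right)} - I = -129 - 109484 = -109613$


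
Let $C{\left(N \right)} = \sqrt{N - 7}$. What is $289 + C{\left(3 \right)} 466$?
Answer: $289 + 932 i \approx 289.0 + 932.0 i$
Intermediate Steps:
$C{\left(N \right)} = \sqrt{-7 + N}$
$289 + C{\left(3 \right)} 466 = 289 + \sqrt{-7 + 3} \cdot 466 = 289 + \sqrt{-4} \cdot 466 = 289 + 2 i 466 = 289 + 932 i$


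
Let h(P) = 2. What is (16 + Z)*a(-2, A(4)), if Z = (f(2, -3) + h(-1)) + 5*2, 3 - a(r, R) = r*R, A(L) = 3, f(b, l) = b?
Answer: 270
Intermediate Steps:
a(r, R) = 3 - R*r (a(r, R) = 3 - r*R = 3 - R*r)
Z = 14 (Z = (2 + 2) + 5*2 = 4 + 10 = 14)
(16 + Z)*a(-2, A(4)) = (16 + 14)*(3 - 1*3*(-2)) = 30*(3 + 6) = 30*9 = 270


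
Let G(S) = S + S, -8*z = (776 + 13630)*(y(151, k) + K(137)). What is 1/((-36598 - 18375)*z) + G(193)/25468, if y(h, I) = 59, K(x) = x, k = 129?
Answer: 3744693210917/247072140858354 ≈ 0.015156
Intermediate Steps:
z = -352947 (z = -(776 + 13630)*(59 + 137)/8 = -7203*196/4 = -1/8*2823576 = -352947)
G(S) = 2*S
1/((-36598 - 18375)*z) + G(193)/25468 = 1/(-36598 - 18375*(-352947)) + (2*193)/25468 = -1/352947/(-54973) + 386*(1/25468) = -1/54973*(-1/352947) + 193/12734 = 1/19402555431 + 193/12734 = 3744693210917/247072140858354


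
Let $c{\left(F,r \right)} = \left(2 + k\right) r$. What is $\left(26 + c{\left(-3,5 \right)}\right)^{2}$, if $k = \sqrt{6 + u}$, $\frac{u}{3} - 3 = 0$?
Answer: $1671 + 360 \sqrt{15} \approx 3065.3$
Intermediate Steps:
$u = 9$ ($u = 9 + 3 \cdot 0 = 9 + 0 = 9$)
$k = \sqrt{15}$ ($k = \sqrt{6 + 9} = \sqrt{15} \approx 3.873$)
$c{\left(F,r \right)} = r \left(2 + \sqrt{15}\right)$ ($c{\left(F,r \right)} = \left(2 + \sqrt{15}\right) r = r \left(2 + \sqrt{15}\right)$)
$\left(26 + c{\left(-3,5 \right)}\right)^{2} = \left(26 + 5 \left(2 + \sqrt{15}\right)\right)^{2} = \left(26 + \left(10 + 5 \sqrt{15}\right)\right)^{2} = \left(36 + 5 \sqrt{15}\right)^{2}$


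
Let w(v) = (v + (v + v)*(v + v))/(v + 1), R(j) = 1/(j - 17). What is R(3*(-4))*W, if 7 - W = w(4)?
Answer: 33/145 ≈ 0.22759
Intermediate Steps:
R(j) = 1/(-17 + j)
w(v) = (v + 4*v²)/(1 + v) (w(v) = (v + (2*v)*(2*v))/(1 + v) = (v + 4*v²)/(1 + v))
W = -33/5 (W = 7 - 4*(1 + 4*4)/(1 + 4) = 7 - 4*(1 + 16)/5 = 7 - 4*17/5 = 7 - 1*68/5 = 7 - 68/5 = -33/5 ≈ -6.6000)
R(3*(-4))*W = -33/5/(-17 + 3*(-4)) = -33/5/(-17 - 12) = -33/5/(-29) = -1/29*(-33/5) = 33/145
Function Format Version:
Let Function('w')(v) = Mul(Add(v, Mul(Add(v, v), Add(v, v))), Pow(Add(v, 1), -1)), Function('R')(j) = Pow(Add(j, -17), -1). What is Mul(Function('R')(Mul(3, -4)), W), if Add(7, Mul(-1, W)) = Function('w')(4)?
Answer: Rational(33, 145) ≈ 0.22759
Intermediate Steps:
Function('R')(j) = Pow(Add(-17, j), -1)
Function('w')(v) = Mul(Pow(Add(1, v), -1), Add(v, Mul(4, Pow(v, 2)))) (Function('w')(v) = Mul(Add(v, Mul(Mul(2, v), Mul(2, v))), Pow(Add(1, v), -1)) = Mul(Add(v, Mul(4, Pow(v, 2))), Pow(Add(1, v), -1)) = Mul(Pow(Add(1, v), -1), Add(v, Mul(4, Pow(v, 2)))))
W = Rational(-33, 5) (W = Add(7, Mul(-1, Mul(4, Pow(Add(1, 4), -1), Add(1, Mul(4, 4))))) = Add(7, Mul(-1, Mul(4, Pow(5, -1), Add(1, 16)))) = Add(7, Mul(-1, Mul(4, Rational(1, 5), 17))) = Add(7, Mul(-1, Rational(68, 5))) = Add(7, Rational(-68, 5)) = Rational(-33, 5) ≈ -6.6000)
Mul(Function('R')(Mul(3, -4)), W) = Mul(Pow(Add(-17, Mul(3, -4)), -1), Rational(-33, 5)) = Mul(Pow(Add(-17, -12), -1), Rational(-33, 5)) = Mul(Pow(-29, -1), Rational(-33, 5)) = Mul(Rational(-1, 29), Rational(-33, 5)) = Rational(33, 145)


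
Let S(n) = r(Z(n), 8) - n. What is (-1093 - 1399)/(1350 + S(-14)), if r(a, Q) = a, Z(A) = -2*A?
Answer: -623/348 ≈ -1.7902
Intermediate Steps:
S(n) = -3*n (S(n) = -2*n - n = -3*n)
(-1093 - 1399)/(1350 + S(-14)) = (-1093 - 1399)/(1350 - 3*(-14)) = -2492/(1350 + 42) = -2492/1392 = -2492*1/1392 = -623/348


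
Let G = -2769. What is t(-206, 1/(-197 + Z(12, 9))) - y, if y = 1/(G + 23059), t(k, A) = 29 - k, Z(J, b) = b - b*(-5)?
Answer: 4768149/20290 ≈ 235.00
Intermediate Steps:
Z(J, b) = 6*b (Z(J, b) = b - (-5)*b = b + 5*b = 6*b)
y = 1/20290 (y = 1/(-2769 + 23059) = 1/20290 ≈ 4.9285e-5)
t(-206, 1/(-197 + Z(12, 9))) - y = (29 - 1*(-206)) - 1*1/20290 = (29 + 206) - 1/20290 = 235 - 1/20290 = 4768149/20290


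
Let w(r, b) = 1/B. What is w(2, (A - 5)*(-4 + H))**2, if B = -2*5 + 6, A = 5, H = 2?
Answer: 1/16 ≈ 0.062500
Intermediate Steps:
B = -4 (B = -10 + 6 = -4)
w(r, b) = -1/4 (w(r, b) = 1/(-4) = -1/4)
w(2, (A - 5)*(-4 + H))**2 = (-1/4)**2 = 1/16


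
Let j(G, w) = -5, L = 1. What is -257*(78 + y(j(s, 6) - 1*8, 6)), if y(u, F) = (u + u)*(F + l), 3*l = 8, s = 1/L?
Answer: 113594/3 ≈ 37865.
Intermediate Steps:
s = 1 (s = 1/1 = 1)
l = 8/3 (l = (⅓)*8 = 8/3 ≈ 2.6667)
y(u, F) = 2*u*(8/3 + F) (y(u, F) = (u + u)*(F + 8/3) = (2*u)*(8/3 + F) = 2*u*(8/3 + F))
-257*(78 + y(j(s, 6) - 1*8, 6)) = -257*(78 + 2*(-5 - 1*8)*(8 + 3*6)/3) = -257*(78 + 2*(-5 - 8)*(8 + 18)/3) = -257*(78 + (⅔)*(-13)*26) = -257*(78 - 676/3) = -257*(-442/3) = 113594/3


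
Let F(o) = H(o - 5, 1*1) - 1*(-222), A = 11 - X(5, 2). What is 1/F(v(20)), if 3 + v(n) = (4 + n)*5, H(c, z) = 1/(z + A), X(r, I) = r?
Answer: 7/1555 ≈ 0.0045016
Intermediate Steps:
A = 6 (A = 11 - 1*5 = 11 - 5 = 6)
H(c, z) = 1/(6 + z) (H(c, z) = 1/(z + 6) = 1/(6 + z))
v(n) = 17 + 5*n (v(n) = -3 + (4 + n)*5 = -3 + (20 + 5*n) = 17 + 5*n)
F(o) = 1555/7 (F(o) = 1/(6 + 1*1) - 1*(-222) = 1/(6 + 1) + 222 = 1/7 + 222 = ⅐ + 222 = 1555/7)
1/F(v(20)) = 1/(1555/7) = 7/1555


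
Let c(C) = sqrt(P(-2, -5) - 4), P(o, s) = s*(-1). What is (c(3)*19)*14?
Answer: 266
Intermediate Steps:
P(o, s) = -s
c(C) = 1 (c(C) = sqrt(-1*(-5) - 4) = sqrt(5 - 4) = sqrt(1) = 1)
(c(3)*19)*14 = (1*19)*14 = 19*14 = 266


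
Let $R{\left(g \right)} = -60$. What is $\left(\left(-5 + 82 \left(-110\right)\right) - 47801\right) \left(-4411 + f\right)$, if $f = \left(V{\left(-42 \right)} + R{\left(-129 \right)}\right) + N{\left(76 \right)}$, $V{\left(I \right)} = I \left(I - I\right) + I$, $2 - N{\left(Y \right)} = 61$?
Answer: $259808472$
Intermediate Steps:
$N{\left(Y \right)} = -59$ ($N{\left(Y \right)} = 2 - 61 = -59$)
$V{\left(I \right)} = I$ ($V{\left(I \right)} = I 0 + I = 0 + I = I$)
$f = -161$ ($f = \left(-42 - 60\right) - 59 = -102 - 59 = -161$)
$\left(\left(-5 + 82 \left(-110\right)\right) - 47801\right) \left(-4411 + f\right) = \left(\left(-5 + 82 \left(-110\right)\right) - 47801\right) \left(-4411 - 161\right) = \left(\left(-5 - 9020\right) - 47801\right) \left(-4572\right) = \left(-9025 - 47801\right) \left(-4572\right) = \left(-56826\right) \left(-4572\right) = 259808472$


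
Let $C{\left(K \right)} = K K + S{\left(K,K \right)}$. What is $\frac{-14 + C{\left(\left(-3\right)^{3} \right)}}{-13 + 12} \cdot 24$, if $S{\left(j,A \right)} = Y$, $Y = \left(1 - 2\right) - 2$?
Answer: $-17088$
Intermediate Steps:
$Y = -3$ ($Y = -1 - 2 = -3$)
$S{\left(j,A \right)} = -3$
$C{\left(K \right)} = -3 + K^{2}$ ($C{\left(K \right)} = K K - 3 = K^{2} - 3 = -3 + K^{2}$)
$\frac{-14 + C{\left(\left(-3\right)^{3} \right)}}{-13 + 12} \cdot 24 = \frac{-14 - \left(3 - \left(\left(-3\right)^{3}\right)^{2}\right)}{-13 + 12} \cdot 24 = \frac{-14 - \left(3 - \left(-27\right)^{2}\right)}{-1} \cdot 24 = \left(-14 + \left(-3 + 729\right)\right) \left(-1\right) 24 = \left(-14 + 726\right) \left(-1\right) 24 = 712 \left(-1\right) 24 = \left(-712\right) 24 = -17088$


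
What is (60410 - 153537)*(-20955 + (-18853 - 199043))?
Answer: 22243477077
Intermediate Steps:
(60410 - 153537)*(-20955 + (-18853 - 199043)) = -93127*(-20955 - 217896) = -93127*(-238851) = 22243477077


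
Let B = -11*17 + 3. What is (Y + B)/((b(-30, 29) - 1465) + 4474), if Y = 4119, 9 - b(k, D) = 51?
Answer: 3935/2967 ≈ 1.3263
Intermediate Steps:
b(k, D) = -42 (b(k, D) = 9 - 1*51 = 9 - 51 = -42)
B = -184 (B = -187 + 3 = -184)
(Y + B)/((b(-30, 29) - 1465) + 4474) = (4119 - 184)/((-42 - 1465) + 4474) = 3935/(-1507 + 4474) = 3935/2967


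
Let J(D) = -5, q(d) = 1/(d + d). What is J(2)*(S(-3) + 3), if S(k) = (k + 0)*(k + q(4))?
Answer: -465/8 ≈ -58.125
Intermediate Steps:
q(d) = 1/(2*d)
S(k) = k*(⅛ + k) (S(k) = (k + 0)*(k + (½)/4) = k*(k + (½)*(¼)) = k*(k + ⅛) = k*(⅛ + k))
J(2)*(S(-3) + 3) = -5*(-3*(⅛ - 3) + 3) = -5*(-3*(-23/8) + 3) = -5*(69/8 + 3) = -5*93/8 = -465/8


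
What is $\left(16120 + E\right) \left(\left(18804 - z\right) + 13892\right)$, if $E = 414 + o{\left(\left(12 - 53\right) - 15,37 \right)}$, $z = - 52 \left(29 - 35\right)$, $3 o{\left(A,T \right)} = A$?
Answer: $\frac{1604497664}{3} \approx 5.3483 \cdot 10^{8}$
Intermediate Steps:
$o{\left(A,T \right)} = \frac{A}{3}$
$z = 312$ ($z = \left(-52\right) \left(-6\right) = 312$)
$E = \frac{1186}{3}$ ($E = 414 + \frac{\left(12 - 53\right) - 15}{3} = 414 + \frac{-41 - 15}{3} = 414 + \frac{1}{3} \left(-56\right) = 414 - \frac{56}{3} = \frac{1186}{3} \approx 395.33$)
$\left(16120 + E\right) \left(\left(18804 - z\right) + 13892\right) = \left(16120 + \frac{1186}{3}\right) \left(\left(18804 - 312\right) + 13892\right) = \frac{49546 \left(\left(18804 - 312\right) + 13892\right)}{3} = \frac{49546 \left(18492 + 13892\right)}{3} = \frac{49546}{3} \cdot 32384 = \frac{1604497664}{3}$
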